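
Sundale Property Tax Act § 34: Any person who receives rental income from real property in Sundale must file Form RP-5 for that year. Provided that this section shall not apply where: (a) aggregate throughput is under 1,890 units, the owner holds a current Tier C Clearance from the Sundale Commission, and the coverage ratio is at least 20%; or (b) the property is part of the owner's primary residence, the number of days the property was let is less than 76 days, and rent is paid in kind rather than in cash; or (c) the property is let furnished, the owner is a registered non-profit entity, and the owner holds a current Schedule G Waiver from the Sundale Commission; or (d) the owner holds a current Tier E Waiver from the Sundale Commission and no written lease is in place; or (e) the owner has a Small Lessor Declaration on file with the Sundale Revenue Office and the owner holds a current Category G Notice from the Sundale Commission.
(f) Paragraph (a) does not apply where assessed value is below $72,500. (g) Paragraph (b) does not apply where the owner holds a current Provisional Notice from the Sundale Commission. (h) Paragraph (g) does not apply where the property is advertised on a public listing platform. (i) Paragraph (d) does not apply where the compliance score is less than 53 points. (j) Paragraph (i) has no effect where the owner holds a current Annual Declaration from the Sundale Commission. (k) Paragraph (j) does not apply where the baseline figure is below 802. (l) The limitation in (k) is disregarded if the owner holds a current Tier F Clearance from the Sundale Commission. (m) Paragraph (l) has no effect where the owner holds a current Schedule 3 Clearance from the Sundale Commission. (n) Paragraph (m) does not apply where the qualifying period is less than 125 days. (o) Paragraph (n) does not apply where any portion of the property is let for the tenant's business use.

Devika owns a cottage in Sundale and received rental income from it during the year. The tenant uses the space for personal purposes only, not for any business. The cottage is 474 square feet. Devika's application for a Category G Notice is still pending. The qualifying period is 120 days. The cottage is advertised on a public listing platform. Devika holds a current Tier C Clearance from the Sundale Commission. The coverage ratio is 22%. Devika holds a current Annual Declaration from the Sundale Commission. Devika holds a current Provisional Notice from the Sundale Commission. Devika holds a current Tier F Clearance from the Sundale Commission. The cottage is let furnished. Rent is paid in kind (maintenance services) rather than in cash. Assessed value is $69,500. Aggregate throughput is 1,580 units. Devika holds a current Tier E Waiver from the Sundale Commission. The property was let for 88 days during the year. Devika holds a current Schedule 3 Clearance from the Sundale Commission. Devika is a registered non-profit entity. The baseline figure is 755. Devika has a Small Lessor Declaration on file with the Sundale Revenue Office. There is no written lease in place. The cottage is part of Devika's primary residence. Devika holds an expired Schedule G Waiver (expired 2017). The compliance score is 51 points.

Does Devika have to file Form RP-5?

No — exception (d) applies; Devika is not required to file Form RP-5.

Exception (a) is satisfied on its face — aggregate throughput is 1,580 units, under the 1,890 units limit; a current Tier C Clearance is held; the coverage ratio is 22%, meeting the 20% threshold. Turning to paragraph (f): (f) operates against (a): assessed value is $69,500, below the $72,500 limit. So (a) is unavailable.
Exception (b) fails — the number of days the property was let is 88 days, not less than 76 days.
Exception (c) fails — no current Schedule G Waiver is held.
Exception (d)'s conditions are all satisfied: a current Tier E Waiver is held; there is no written lease. Under paragraphs (i)–(o): (i) would limit (d) — the compliance score is 51 points, less than the 53 points limit — but (j) sets (i) aside: (j) operates against (i): a current Annual Declaration is held. (k) is triggered (the baseline figure is 755, below the 802 limit), but is itself disapplied by (l): (l) is engaged — a current Tier F Clearance is held. (m) would limit (l) — a current Schedule 3 Clearance is held — but (n) sets (m) aside: (n) operates against (m): the qualifying period is 120 days, less than the 125 days limit. (o) is not triggered (the space is used for personal purposes only), so (n) stands. Exception (d) stands.
Exception (e) does not apply: no current Category G Notice is held.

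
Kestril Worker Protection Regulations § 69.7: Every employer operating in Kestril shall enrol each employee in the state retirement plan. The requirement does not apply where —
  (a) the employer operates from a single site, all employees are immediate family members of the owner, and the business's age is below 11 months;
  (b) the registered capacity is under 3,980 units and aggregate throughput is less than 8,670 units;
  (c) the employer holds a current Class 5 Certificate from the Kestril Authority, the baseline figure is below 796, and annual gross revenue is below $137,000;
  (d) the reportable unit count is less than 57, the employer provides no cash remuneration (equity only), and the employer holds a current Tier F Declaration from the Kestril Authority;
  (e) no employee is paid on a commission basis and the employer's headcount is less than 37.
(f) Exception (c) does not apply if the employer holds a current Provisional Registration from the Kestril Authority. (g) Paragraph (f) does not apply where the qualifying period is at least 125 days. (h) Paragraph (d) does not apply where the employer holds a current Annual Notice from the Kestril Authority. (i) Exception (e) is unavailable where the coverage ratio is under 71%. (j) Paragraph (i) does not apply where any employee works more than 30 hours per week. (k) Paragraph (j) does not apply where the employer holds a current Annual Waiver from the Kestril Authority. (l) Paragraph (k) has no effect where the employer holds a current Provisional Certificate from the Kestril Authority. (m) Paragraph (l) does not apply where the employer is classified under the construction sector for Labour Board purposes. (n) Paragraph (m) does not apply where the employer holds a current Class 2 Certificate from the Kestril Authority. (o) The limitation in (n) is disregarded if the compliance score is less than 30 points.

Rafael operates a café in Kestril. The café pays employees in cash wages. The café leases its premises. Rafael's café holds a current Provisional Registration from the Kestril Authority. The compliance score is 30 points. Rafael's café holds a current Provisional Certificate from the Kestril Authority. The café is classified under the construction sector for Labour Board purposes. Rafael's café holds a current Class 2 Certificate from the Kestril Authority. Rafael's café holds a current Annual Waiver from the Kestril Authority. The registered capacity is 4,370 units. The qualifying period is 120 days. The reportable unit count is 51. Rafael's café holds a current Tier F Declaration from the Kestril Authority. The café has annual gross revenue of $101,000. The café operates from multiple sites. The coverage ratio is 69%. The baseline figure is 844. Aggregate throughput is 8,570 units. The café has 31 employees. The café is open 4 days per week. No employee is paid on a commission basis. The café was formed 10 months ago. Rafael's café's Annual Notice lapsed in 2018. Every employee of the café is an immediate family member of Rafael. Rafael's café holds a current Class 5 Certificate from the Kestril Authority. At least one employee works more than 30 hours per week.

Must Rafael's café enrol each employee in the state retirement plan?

Exception (a) requires that the employer operates from a single site; but the employer operates from multiple sites, so (a) is unavailable.
Exception (b) fails — the registered capacity is 4,370 units, not under 3,980 units.
Exception (c) does not apply: the baseline figure is 844, not below 796.
Exception (d) fails — employees are paid cash wages.
Exception (e)'s conditions are all satisfied: no employee is paid on commission; the employer's headcount is 31, less than the 37 limit. Considering the limiting provisions: (i) is engaged (the coverage ratio is 69%, under the 71% limit), but yields to (j): (j) operates against (i): at least one employee exceeds 30 hours/week. (k) would limit (j) — a current Annual Waiver is held — but (l) sets (k) aside: (l) operates against (k): a current Provisional Certificate is held. (m) would limit (l) — the café is classified under the construction sector — but (n) sets (m) aside: (n) operates against (m): a current Class 2 Certificate is held. (o), which would lift (n), does not operate here — the compliance score is 30 points, not less than 30 points. Exception (e) stands.

No — exception (e) applies; Rafael's café is not required to enrol each employee in the state retirement plan.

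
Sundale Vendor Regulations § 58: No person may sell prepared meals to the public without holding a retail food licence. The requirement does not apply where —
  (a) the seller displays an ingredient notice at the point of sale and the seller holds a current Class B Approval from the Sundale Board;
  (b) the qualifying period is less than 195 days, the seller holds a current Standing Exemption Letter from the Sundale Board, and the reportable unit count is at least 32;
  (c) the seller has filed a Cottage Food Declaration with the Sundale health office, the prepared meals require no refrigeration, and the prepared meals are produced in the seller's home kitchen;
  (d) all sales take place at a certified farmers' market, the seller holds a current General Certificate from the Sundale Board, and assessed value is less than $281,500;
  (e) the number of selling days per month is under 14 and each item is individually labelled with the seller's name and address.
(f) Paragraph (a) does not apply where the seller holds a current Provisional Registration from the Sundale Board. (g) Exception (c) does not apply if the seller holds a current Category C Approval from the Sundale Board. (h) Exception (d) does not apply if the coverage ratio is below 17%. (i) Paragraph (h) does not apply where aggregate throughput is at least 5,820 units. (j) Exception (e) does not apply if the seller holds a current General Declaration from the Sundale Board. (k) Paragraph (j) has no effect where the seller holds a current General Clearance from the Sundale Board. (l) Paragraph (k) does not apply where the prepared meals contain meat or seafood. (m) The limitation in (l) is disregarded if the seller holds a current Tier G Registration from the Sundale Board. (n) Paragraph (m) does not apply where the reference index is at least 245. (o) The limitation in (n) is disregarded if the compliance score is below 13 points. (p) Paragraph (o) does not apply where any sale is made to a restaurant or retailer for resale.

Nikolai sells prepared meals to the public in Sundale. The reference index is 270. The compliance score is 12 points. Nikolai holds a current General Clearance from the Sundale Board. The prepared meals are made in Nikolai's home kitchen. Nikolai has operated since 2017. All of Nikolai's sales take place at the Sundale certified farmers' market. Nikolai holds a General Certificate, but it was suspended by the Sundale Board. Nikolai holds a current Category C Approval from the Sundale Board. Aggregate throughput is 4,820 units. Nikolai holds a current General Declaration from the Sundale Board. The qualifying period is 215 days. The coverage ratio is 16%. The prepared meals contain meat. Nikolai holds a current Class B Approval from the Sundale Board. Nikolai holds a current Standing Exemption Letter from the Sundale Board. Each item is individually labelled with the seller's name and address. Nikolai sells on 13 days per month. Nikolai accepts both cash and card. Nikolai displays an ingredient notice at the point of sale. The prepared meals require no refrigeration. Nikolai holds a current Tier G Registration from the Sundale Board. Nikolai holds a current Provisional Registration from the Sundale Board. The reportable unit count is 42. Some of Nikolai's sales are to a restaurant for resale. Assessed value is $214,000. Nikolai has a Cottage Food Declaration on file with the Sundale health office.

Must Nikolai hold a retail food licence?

Exception (a)'s conditions are all satisfied: an ingredient notice is displayed; a current Class B Approval is held. But: (f) operates — a current Provisional Registration is held. Exception (a) does not apply.
Exception (b) fails — the qualifying period is 215 days, not less than 195 days.
Exception (c)'s conditions are all satisfied: a Cottage Food Declaration is on file; the prepared meals are shelf-stable; the prepared meals are home-kitchen produced. However, paragraph (g) must be considered: (g) is engaged — a current Category C Approval is held. (c) is therefore removed.
Exception (d) fails — there is no General Certificate in force.
Exception (e): the number of selling days per month is 13, under the 14 limit; items are individually labelled — every condition holds. But applying paragraphs (j)–(p): (j) operates against (e): a current General Declaration is held. (k) is triggered (a current General Clearance is held), but yields to (l): (l) operates against (k): the prepared meals contain meat. (m) would limit (l) — a current Tier G Registration is held — but (n) sets (m) aside: (n) operates against (m): the reference index is 270, meeting the 245 threshold. (o) would limit (n) — the compliance score is 12 points, below the 13 points limit — but (p) sets (o) aside: (p) operates against (o): some sales are to a restaurant for resale. So (e) is unavailable.
Every exception is unavailable, so the rule governs.

Yes — Nikolai must hold a retail food licence.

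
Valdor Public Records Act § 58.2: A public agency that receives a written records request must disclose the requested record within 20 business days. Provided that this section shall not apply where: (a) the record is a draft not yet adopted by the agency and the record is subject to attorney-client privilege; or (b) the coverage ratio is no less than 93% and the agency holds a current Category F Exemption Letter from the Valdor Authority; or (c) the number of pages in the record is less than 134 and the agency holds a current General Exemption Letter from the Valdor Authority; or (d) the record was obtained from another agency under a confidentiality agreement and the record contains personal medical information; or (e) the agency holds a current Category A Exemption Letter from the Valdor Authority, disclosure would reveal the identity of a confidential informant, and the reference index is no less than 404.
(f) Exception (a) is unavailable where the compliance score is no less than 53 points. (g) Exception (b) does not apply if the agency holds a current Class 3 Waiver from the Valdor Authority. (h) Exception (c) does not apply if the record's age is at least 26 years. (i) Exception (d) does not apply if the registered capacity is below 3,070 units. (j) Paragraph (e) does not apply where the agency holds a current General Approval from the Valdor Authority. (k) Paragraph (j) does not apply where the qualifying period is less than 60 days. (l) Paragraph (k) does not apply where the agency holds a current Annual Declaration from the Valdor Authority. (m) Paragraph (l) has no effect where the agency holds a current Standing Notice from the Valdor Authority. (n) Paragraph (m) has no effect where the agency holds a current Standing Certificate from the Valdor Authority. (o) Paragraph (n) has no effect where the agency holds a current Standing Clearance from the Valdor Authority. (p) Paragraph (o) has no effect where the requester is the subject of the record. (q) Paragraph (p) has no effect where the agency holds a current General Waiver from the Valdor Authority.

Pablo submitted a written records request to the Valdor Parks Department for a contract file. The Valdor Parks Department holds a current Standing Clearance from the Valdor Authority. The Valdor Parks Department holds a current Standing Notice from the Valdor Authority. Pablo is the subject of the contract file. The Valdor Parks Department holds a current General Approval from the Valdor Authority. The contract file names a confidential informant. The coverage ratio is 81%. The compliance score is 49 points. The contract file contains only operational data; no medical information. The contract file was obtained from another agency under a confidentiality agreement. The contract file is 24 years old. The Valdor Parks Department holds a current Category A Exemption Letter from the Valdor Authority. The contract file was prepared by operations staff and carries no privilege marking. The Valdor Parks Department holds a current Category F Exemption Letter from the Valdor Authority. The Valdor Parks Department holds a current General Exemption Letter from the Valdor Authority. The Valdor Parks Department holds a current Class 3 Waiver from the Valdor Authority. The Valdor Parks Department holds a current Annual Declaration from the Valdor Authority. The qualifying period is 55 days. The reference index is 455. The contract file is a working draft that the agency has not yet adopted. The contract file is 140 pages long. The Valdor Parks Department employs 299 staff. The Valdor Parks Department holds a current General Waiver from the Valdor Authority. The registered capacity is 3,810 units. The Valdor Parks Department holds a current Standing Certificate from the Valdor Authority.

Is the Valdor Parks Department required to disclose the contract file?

No — exception (e) applies; the Valdor Parks Department is not required to disclose the contract file.

Exception (a) requires that the record is subject to attorney-client privilege; but the contract file carries no privilege marking, so (a) is unavailable.
Exception (b) fails — the coverage ratio is 81%, short of 93%.
Exception (c) requires that the number of pages in the record is less than 134; but the number of pages in the record is 140, not less than 134, so (c) is unavailable.
Exception (d) requires that the record contains personal medical information; but the contract file contains only operational data, so (d) is unavailable.
Exception (e)'s conditions are all satisfied: a current Category A Exemption Letter is held; the contract file names a confidential informant; the reference index is 455, meeting the 404 threshold. As to paragraphs (j)–(q): (j) is engaged (a current General Approval is held), but yields to (k): (k) is triggered — the qualifying period is 55 days, less than the 60 days limit. (l) would limit (k) — a current Annual Declaration is held — but (m) sets (l) aside: (m) is triggered — a current Standing Notice is held. (n) is engaged (a current Standing Certificate is held), but yields to (o): (o) operates against (n): a current Standing Clearance is held. (p) applies (Pablo is the subject of the contract file), but is itself disapplied by (q): (q) is triggered — a current General Waiver is held. (e) remains available.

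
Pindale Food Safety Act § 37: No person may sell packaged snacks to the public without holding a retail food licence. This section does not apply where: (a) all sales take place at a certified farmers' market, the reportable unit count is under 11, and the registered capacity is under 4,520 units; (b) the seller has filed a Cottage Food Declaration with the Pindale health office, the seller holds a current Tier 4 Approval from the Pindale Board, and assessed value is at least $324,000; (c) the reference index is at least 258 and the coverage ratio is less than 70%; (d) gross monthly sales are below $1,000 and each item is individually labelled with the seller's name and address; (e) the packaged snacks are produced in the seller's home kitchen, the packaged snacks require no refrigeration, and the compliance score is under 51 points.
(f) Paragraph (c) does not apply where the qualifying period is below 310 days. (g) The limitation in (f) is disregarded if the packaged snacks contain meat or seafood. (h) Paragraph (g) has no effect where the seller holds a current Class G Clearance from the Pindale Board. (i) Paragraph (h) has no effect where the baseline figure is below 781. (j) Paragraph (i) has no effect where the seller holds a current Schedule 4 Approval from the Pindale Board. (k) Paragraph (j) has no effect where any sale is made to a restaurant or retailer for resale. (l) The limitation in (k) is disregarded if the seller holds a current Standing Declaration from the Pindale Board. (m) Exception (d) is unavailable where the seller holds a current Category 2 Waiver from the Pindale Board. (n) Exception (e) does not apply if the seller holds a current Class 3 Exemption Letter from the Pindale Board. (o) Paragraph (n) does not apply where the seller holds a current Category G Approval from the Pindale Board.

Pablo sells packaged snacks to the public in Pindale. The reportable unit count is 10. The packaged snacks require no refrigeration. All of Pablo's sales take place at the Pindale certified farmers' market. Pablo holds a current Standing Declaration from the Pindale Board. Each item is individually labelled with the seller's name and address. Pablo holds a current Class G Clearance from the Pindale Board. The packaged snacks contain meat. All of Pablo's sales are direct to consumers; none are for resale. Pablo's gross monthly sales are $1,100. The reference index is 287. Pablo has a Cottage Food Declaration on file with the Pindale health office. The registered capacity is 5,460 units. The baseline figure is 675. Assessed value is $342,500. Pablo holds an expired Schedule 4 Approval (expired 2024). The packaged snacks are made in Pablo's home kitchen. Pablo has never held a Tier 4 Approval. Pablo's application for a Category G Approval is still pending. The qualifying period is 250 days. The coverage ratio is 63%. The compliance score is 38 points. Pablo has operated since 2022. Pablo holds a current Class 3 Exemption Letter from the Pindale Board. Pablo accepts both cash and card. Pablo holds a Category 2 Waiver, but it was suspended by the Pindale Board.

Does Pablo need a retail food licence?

No — exception (c) applies; Pablo is not required to hold a retail food licence.

Exception (a) does not apply: the registered capacity is 5,460 units, not under 4,520 units.
Exception (b) requires that the seller holds a current Tier 4 Approval from the Pindale Board; but the Tier 4 Approval is not current, so (b) is unavailable.
All of (c)'s requirements are met (the reference index is 287, meeting the 258 threshold; the coverage ratio is 63%, less than the 70% limit). As to paragraphs (f)–(l): (f) would limit (c) — the qualifying period is 250 days, below the 310 days limit — but (g) sets (f) aside: (g) is triggered — the packaged snacks contain meat. (h) operates (a current Class G Clearance is held), but is itself disapplied by (i): (i) is engaged — the baseline figure is 675, below the 781 limit. (j) is inapplicable (there is no Schedule 4 Approval in force), so (i) stands. Exception (c) stands.
Exception (d) requires that gross monthly sales are below $1,000; but gross monthly sales are $1,100, not below $1,000, so (d) is unavailable.
Exception (e)'s conditions are all satisfied: the packaged snacks are home-kitchen produced; the packaged snacks are shelf-stable; the compliance score is 38 points, under the 51 points limit. But: (n) is triggered — a current Class 3 Exemption Letter is held. (o), which would lift (n), is inapplicable — there is no Category G Approval in force. So (e) is unavailable.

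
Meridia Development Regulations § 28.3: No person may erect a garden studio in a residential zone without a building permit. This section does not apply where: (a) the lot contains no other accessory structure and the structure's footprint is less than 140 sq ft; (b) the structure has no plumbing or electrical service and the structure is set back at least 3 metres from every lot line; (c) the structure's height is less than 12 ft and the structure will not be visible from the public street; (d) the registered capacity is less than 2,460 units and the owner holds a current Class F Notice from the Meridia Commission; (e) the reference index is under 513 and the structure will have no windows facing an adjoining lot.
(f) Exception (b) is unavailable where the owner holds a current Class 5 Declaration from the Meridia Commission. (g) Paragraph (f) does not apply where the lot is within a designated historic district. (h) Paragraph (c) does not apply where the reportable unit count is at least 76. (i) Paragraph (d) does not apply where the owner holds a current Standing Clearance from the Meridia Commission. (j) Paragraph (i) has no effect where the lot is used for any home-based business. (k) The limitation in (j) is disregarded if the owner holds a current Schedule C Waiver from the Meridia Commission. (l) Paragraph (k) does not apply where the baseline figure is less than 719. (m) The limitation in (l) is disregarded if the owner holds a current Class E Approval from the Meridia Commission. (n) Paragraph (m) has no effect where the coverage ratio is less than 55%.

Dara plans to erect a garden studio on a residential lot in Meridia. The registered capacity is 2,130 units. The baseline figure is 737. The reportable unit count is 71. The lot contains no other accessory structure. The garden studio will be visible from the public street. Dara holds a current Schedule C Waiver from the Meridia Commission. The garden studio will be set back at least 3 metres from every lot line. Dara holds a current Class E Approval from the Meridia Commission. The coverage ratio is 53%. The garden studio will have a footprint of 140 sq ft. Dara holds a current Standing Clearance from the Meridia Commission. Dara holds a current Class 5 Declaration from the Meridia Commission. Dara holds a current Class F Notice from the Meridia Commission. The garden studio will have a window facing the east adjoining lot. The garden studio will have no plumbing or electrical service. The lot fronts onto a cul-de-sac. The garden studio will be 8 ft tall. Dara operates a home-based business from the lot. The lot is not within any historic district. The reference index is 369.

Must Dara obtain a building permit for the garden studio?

Yes — Dara must obtain a building permit.

Exception (a) requires that the structure's footprint is less than 140 sq ft; but the structure's footprint is 140 sq ft, not less than 140 sq ft, so (a) is unavailable.
Exception (b): there is no plumbing or electrical service; the setback is at least 3 m on every side — every condition holds. But: (f) operates against (b): a current Class 5 Declaration is held. (g), which would lift (f), is not triggered — the lot is not in a historic district. Exception (b) does not apply.
Exception (c) requires that the structure will not be visible from the public street; but the structure will be visible from the street, so (c) is unavailable.
Exception (d) is satisfied on its face — the registered capacity is 2,130 units, less than the 2,460 units limit; a current Class F Notice is held. But: (i) operates against (d): a current Standing Clearance is held. (j) would limit (i) — a home-based business operates on the lot — but (k) sets (j) aside: (k) applies — a current Schedule C Waiver is held. (l), which would lift (k), is not triggered — the baseline figure is 737, not less than 719. So (d) is unavailable.
Exception (e) does not apply: a window faces an adjoining lot.
No exception applies. The general rule governs.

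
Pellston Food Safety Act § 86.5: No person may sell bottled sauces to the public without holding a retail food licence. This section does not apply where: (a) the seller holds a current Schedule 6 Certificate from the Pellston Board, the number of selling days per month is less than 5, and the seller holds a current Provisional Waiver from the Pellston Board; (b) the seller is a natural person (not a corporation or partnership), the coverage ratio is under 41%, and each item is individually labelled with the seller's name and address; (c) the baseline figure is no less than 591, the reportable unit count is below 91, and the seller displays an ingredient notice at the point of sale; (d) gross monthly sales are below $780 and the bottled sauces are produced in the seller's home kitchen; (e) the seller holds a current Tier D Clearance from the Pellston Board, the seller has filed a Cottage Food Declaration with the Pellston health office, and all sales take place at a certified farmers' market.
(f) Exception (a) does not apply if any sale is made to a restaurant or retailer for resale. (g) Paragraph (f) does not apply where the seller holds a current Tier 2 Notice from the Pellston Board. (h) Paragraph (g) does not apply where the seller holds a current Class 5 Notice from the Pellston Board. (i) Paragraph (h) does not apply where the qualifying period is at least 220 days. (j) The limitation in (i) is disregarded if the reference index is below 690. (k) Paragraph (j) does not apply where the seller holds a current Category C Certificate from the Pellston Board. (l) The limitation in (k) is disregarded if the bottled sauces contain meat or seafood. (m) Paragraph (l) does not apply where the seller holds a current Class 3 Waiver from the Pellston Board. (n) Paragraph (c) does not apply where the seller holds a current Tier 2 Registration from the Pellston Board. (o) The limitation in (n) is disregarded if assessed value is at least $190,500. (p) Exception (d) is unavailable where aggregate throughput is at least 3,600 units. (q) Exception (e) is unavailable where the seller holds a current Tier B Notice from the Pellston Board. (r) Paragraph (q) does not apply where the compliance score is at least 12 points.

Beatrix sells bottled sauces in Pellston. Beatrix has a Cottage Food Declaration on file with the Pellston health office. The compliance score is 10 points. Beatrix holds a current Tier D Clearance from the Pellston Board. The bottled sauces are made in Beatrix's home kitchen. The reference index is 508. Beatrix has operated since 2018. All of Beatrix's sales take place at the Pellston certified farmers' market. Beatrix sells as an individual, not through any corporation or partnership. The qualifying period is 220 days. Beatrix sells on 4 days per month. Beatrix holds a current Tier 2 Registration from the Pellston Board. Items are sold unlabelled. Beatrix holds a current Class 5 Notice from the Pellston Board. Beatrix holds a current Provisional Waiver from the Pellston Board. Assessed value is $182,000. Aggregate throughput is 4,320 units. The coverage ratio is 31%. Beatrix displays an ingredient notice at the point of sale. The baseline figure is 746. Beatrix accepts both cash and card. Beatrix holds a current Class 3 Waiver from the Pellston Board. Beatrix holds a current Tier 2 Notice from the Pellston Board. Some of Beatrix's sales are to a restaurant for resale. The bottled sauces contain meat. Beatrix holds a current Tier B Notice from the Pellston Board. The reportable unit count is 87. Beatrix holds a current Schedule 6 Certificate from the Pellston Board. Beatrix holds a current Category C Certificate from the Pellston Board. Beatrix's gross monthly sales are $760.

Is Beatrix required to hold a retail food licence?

No — exception (a) applies; Beatrix is not required to hold a retail food licence.

All of (a)'s requirements are met (a current Schedule 6 Certificate is held; the number of selling days per month is 4, less than the 5 limit; a current Provisional Waiver is held). Under paragraphs (f)–(m): (f) would limit (a) — some sales are to a restaurant for resale — but (g) sets (f) aside: (g) applies — a current Tier 2 Notice is held. (h) would limit (g) — a current Class 5 Notice is held — but (i) sets (h) aside: (i) operates against (h): the qualifying period is 220 days, meeting the 220 days threshold. (j) would limit (i) — the reference index is 508, below the 690 limit — but (k) sets (j) aside: (k) is triggered — a current Category C Certificate is held. (l) would limit (k) — the bottled sauces contain meat — but (m) sets (l) aside: (m) operates — a current Class 3 Waiver is held. (a) remains available.
Exception (b) requires that each item is individually labelled with the seller's name and address; but items are sold unlabelled, so (b) is unavailable.
All of (c)'s requirements are met (the baseline figure is 746, meeting the 591 threshold; the reportable unit count is 87, below the 91 limit; an ingredient notice is displayed). Turning to paragraphs (n)–(o): (n) is engaged — a current Tier 2 Registration is held. (o) does not operate here (assessed value is $182,000, short of $190,500), so (n) stands. (c) is therefore removed.
Exception (d): gross monthly sales are $760, below the $780 limit; the bottled sauces are home-kitchen produced — every condition holds. But: (p) operates — aggregate throughput is 4,320 units, meeting the 3,600 units threshold. (d) is therefore removed.
Exception (e) is satisfied on its face — a current Tier D Clearance is held; a Cottage Food Declaration is on file; all sales are at a certified farmers' market. Turning to paragraphs (q)–(r): (q) applies — a current Tier B Notice is held. (r) does not operate here (the compliance score is 10 points, short of 12 points), so (q) stands. Exception (e) does not apply.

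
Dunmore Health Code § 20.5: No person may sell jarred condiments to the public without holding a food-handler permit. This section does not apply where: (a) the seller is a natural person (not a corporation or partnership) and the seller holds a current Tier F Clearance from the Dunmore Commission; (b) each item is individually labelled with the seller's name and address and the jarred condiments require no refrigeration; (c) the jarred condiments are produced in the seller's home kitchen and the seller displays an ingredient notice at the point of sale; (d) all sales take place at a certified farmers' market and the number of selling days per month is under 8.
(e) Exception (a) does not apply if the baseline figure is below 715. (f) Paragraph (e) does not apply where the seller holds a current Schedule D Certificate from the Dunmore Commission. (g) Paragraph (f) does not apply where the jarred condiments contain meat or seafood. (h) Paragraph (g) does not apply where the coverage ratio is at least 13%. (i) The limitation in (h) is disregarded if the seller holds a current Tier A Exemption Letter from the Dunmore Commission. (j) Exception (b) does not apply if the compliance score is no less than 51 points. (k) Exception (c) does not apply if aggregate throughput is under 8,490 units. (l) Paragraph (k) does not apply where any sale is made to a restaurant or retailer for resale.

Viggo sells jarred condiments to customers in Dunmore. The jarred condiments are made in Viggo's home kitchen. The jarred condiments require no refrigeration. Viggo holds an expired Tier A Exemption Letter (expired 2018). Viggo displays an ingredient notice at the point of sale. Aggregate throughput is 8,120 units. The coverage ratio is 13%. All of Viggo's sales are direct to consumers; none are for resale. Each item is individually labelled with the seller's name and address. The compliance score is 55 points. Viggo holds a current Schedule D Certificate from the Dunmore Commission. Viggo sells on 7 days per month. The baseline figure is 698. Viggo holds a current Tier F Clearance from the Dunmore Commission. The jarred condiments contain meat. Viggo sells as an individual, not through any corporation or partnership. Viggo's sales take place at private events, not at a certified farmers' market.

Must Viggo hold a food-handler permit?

Exception (a) is satisfied on its face — the seller is a natural person; a current Tier F Clearance is held. Considering the limiting provisions: (e) would limit (a) — the baseline figure is 698, below the 715 limit — but (f) sets (e) aside: (f) operates against (e): a current Schedule D Certificate is held. (g) is engaged (the jarred condiments contain meat), but is displaced by (h): (h) operates against (g): the coverage ratio is 13%, meeting the 13% threshold. (i) does not operate here (no current Tier A Exemption Letter is held), so (h) stands. (a) remains available.
Exception (b): items are individually labelled; the jarred condiments are shelf-stable — every condition holds. Turning to paragraph (j): (j) operates against (b): the compliance score is 55 points, meeting the 51 points threshold. (b) is therefore removed.
All of (c)'s requirements are met (the jarred condiments are home-kitchen produced; an ingredient notice is displayed). But: (k) operates against (c): aggregate throughput is 8,120 units, under the 8,490 units limit. (l), which would lift (k), is not engaged — no sales are for resale. So (c) is unavailable.
Exception (d) fails — sales are at private events, not a certified farmers' market.

No — exception (a) applies; Viggo is not required to hold a food-handler permit.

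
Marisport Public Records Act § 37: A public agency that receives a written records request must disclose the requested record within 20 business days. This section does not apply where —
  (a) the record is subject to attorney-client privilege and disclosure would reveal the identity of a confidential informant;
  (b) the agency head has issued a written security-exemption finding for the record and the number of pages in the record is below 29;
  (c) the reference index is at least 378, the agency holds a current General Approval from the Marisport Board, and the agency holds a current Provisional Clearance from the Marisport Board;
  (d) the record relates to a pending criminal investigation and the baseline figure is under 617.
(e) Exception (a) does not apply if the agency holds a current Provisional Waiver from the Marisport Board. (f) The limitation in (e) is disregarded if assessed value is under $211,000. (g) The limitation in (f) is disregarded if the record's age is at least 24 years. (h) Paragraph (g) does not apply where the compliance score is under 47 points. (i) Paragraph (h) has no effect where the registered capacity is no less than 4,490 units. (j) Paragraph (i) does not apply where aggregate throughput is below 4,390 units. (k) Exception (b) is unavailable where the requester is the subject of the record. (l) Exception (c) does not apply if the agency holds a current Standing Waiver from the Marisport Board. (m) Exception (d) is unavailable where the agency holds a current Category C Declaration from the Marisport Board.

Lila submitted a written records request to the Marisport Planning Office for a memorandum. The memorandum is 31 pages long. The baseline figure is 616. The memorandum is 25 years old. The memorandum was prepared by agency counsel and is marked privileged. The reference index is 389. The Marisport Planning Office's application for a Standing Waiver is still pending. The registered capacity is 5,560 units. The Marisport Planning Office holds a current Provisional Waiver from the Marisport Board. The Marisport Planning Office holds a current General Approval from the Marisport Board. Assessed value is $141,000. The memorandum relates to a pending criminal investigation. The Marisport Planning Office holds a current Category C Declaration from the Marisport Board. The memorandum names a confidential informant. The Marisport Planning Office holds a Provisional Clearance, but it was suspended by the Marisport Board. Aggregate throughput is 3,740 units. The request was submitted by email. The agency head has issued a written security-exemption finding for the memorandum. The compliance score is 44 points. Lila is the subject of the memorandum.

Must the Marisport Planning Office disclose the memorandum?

All of (a)'s requirements are met (the memorandum is privileged; the memorandum names a confidential informant). As to paragraphs (e)–(j): (e) applies (a current Provisional Waiver is held), but yields to (f): (f) operates against (e): assessed value is $141,000, under the $211,000 limit. (g) applies (the record's age is 25 years, meeting the 24 years threshold), but is itself disapplied by (h): (h) operates against (g): the compliance score is 44 points, under the 47 points limit. (i) operates (the registered capacity is 5,560 units, meeting the 4,490 units threshold), but is set aside by (j): (j) operates against (i): aggregate throughput is 3,740 units, below the 4,390 units limit. So (a) applies.
Exception (b) requires that the number of pages in the record is below 29; but the number of pages in the record is 31, not below 29, so (b) is unavailable.
Exception (c) requires that the agency holds a current Provisional Clearance from the Marisport Board; but no current Provisional Clearance is held, so (c) is unavailable.
Exception (d): the memorandum relates to a pending investigation; the baseline figure is 616, under the 617 limit — every condition holds. But: (m) operates against (d): a current Category C Declaration is held. (d) is therefore removed.

No — exception (a) applies; the Marisport Planning Office is not required to disclose the memorandum.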